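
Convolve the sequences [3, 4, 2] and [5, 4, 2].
y[0] = 3×5 = 15; y[1] = 3×4 + 4×5 = 32; y[2] = 3×2 + 4×4 + 2×5 = 32; y[3] = 4×2 + 2×4 = 16; y[4] = 2×2 = 4

[15, 32, 32, 16, 4]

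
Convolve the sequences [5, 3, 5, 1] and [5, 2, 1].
y[0] = 5×5 = 25; y[1] = 5×2 + 3×5 = 25; y[2] = 5×1 + 3×2 + 5×5 = 36; y[3] = 3×1 + 5×2 + 1×5 = 18; y[4] = 5×1 + 1×2 = 7; y[5] = 1×1 = 1

[25, 25, 36, 18, 7, 1]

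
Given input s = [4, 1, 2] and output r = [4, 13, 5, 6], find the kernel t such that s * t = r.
Output length 4 = len(s) + len(t) - 1 ⇒ len(t) = 2. Solve t forward using t[k] = (r[k] - Σ_{i≥1} s[i]·t[k-i]) / s[0]: t[0] = r[0] / s[0] = 4 / 4 = 1; t[1] = (r[1] - 1×1) / s[0] = (13 - 1×1) / 4 = 3. So t = [1, 3]. Forward-check [4, 1, 2] * [1, 3]: r[0] = 4×1 = 4; r[1] = 4×3 + 1×1 = 13; r[2] = 1×3 + 2×1 = 5; r[3] = 2×3 = 6 → [4, 13, 5, 6] ✓

[1, 3]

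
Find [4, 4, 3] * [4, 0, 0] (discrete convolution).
y[0] = 4×4 = 16; y[1] = 4×0 + 4×4 = 16; y[2] = 4×0 + 4×0 + 3×4 = 12; y[3] = 4×0 + 3×0 = 0; y[4] = 3×0 = 0

[16, 16, 12, 0, 0]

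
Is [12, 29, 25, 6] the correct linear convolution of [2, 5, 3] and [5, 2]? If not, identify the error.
Recompute linear convolution of [2, 5, 3] and [5, 2]: y[0] = 2×5 = 10; y[1] = 2×2 + 5×5 = 29; y[2] = 5×2 + 3×5 = 25; y[3] = 3×2 = 6 → [10, 29, 25, 6]. Compare to given [12, 29, 25, 6]: they differ at index 0: given 12, correct 10, so answer: No

No. Error at index 0: given 12, correct 10.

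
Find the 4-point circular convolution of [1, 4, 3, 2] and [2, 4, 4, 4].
Use y[k] = Σ_j u[j]·v[(k-j) mod 4]. y[0] = 1×2 + 4×4 + 3×4 + 2×4 = 38; y[1] = 1×4 + 4×2 + 3×4 + 2×4 = 32; y[2] = 1×4 + 4×4 + 3×2 + 2×4 = 34; y[3] = 1×4 + 4×4 + 3×4 + 2×2 = 36. Result: [38, 32, 34, 36]

[38, 32, 34, 36]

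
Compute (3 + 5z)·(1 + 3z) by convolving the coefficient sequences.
Ascending coefficients: a = [3, 5], b = [1, 3]. c[0] = 3×1 = 3; c[1] = 3×3 + 5×1 = 14; c[2] = 5×3 = 15. Result coefficients: [3, 14, 15] → 3 + 14z + 15z^2

3 + 14z + 15z^2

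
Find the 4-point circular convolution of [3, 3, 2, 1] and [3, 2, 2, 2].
Use y[k] = Σ_j x[j]·h[(k-j) mod 4]. y[0] = 3×3 + 3×2 + 2×2 + 1×2 = 21; y[1] = 3×2 + 3×3 + 2×2 + 1×2 = 21; y[2] = 3×2 + 3×2 + 2×3 + 1×2 = 20; y[3] = 3×2 + 3×2 + 2×2 + 1×3 = 19. Result: [21, 21, 20, 19]

[21, 21, 20, 19]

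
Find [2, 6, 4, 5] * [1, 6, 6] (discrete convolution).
y[0] = 2×1 = 2; y[1] = 2×6 + 6×1 = 18; y[2] = 2×6 + 6×6 + 4×1 = 52; y[3] = 6×6 + 4×6 + 5×1 = 65; y[4] = 4×6 + 5×6 = 54; y[5] = 5×6 = 30

[2, 18, 52, 65, 54, 30]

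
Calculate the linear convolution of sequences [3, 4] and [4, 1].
y[0] = 3×4 = 12; y[1] = 3×1 + 4×4 = 19; y[2] = 4×1 = 4

[12, 19, 4]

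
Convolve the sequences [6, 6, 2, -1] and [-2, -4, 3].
y[0] = 6×-2 = -12; y[1] = 6×-4 + 6×-2 = -36; y[2] = 6×3 + 6×-4 + 2×-2 = -10; y[3] = 6×3 + 2×-4 + -1×-2 = 12; y[4] = 2×3 + -1×-4 = 10; y[5] = -1×3 = -3

[-12, -36, -10, 12, 10, -3]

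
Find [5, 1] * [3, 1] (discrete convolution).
y[0] = 5×3 = 15; y[1] = 5×1 + 1×3 = 8; y[2] = 1×1 = 1

[15, 8, 1]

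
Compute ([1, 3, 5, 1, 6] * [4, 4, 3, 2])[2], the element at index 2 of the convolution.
Use y[k] = Σ_i a[i]·b[k-i] at k=2. y[2] = 1×3 + 3×4 + 5×4 = 35

35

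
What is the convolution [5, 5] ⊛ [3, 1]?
y[0] = 5×3 = 15; y[1] = 5×1 + 5×3 = 20; y[2] = 5×1 = 5

[15, 20, 5]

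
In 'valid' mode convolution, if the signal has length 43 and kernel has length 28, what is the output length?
'Valid' mode counts only positions where the kernel fully overlaps the signal: m - n + 1 = 43 - 28 + 1 = 16

16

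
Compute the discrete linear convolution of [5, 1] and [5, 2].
y[0] = 5×5 = 25; y[1] = 5×2 + 1×5 = 15; y[2] = 1×2 = 2

[25, 15, 2]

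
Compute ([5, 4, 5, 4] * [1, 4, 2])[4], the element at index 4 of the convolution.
Use y[k] = Σ_i a[i]·b[k-i] at k=4. y[4] = 5×2 + 4×4 = 26

26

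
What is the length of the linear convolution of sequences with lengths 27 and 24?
Linear/full convolution length: m + n - 1 = 27 + 24 - 1 = 50

50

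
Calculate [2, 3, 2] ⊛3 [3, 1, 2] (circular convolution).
Use y[k] = Σ_j a[j]·b[(k-j) mod 3]. y[0] = 2×3 + 3×2 + 2×1 = 14; y[1] = 2×1 + 3×3 + 2×2 = 15; y[2] = 2×2 + 3×1 + 2×3 = 13. Result: [14, 15, 13]

[14, 15, 13]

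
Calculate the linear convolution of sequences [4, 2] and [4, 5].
y[0] = 4×4 = 16; y[1] = 4×5 + 2×4 = 28; y[2] = 2×5 = 10

[16, 28, 10]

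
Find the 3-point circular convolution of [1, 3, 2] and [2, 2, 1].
Use y[k] = Σ_j s[j]·t[(k-j) mod 3]. y[0] = 1×2 + 3×1 + 2×2 = 9; y[1] = 1×2 + 3×2 + 2×1 = 10; y[2] = 1×1 + 3×2 + 2×2 = 11. Result: [9, 10, 11]

[9, 10, 11]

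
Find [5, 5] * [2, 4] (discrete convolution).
y[0] = 5×2 = 10; y[1] = 5×4 + 5×2 = 30; y[2] = 5×4 = 20

[10, 30, 20]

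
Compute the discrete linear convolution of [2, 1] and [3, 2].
y[0] = 2×3 = 6; y[1] = 2×2 + 1×3 = 7; y[2] = 1×2 = 2

[6, 7, 2]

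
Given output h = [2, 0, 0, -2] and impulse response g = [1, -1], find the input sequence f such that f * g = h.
Deconvolve h=[2, 0, 0, -2] by g=[1, -1]. Since g[0]=1, solve forward: f[0] = h[0] / 1 = 2; f[1] = (h[1] - 2×-1) / 1 = 2; f[2] = (h[2] - 2×-1) / 1 = 2. So f = [2, 2, 2]. Check by forward convolution: h[0] = 2×1 = 2; h[1] = 2×-1 + 2×1 = 0; h[2] = 2×-1 + 2×1 = 0; h[3] = 2×-1 = -2

[2, 2, 2]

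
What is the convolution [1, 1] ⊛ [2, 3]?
y[0] = 1×2 = 2; y[1] = 1×3 + 1×2 = 5; y[2] = 1×3 = 3

[2, 5, 3]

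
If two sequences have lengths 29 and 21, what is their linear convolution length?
Linear/full convolution length: m + n - 1 = 29 + 21 - 1 = 49

49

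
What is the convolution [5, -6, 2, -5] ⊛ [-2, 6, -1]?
y[0] = 5×-2 = -10; y[1] = 5×6 + -6×-2 = 42; y[2] = 5×-1 + -6×6 + 2×-2 = -45; y[3] = -6×-1 + 2×6 + -5×-2 = 28; y[4] = 2×-1 + -5×6 = -32; y[5] = -5×-1 = 5

[-10, 42, -45, 28, -32, 5]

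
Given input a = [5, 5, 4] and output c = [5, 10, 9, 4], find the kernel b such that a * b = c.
Output length 4 = len(a) + len(b) - 1 ⇒ len(b) = 2. Solve b forward using b[k] = (c[k] - Σ_{i≥1} a[i]·b[k-i]) / a[0]: b[0] = c[0] / a[0] = 5 / 5 = 1; b[1] = (c[1] - 5×1) / a[0] = (10 - 5×1) / 5 = 1. So b = [1, 1]. Forward-check [5, 5, 4] * [1, 1]: c[0] = 5×1 = 5; c[1] = 5×1 + 5×1 = 10; c[2] = 5×1 + 4×1 = 9; c[3] = 4×1 = 4 → [5, 10, 9, 4] ✓

[1, 1]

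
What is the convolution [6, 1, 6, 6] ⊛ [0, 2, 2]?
y[0] = 6×0 = 0; y[1] = 6×2 + 1×0 = 12; y[2] = 6×2 + 1×2 + 6×0 = 14; y[3] = 1×2 + 6×2 + 6×0 = 14; y[4] = 6×2 + 6×2 = 24; y[5] = 6×2 = 12

[0, 12, 14, 14, 24, 12]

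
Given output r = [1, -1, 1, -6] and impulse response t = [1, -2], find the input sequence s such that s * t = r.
Deconvolve r=[1, -1, 1, -6] by t=[1, -2]. Since t[0]=1, solve forward: s[0] = r[0] / 1 = 1; s[1] = (r[1] - 1×-2) / 1 = 1; s[2] = (r[2] - 1×-2) / 1 = 3. So s = [1, 1, 3]. Check by forward convolution: r[0] = 1×1 = 1; r[1] = 1×-2 + 1×1 = -1; r[2] = 1×-2 + 3×1 = 1; r[3] = 3×-2 = -6

[1, 1, 3]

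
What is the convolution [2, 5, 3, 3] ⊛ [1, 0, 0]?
y[0] = 2×1 = 2; y[1] = 2×0 + 5×1 = 5; y[2] = 2×0 + 5×0 + 3×1 = 3; y[3] = 5×0 + 3×0 + 3×1 = 3; y[4] = 3×0 + 3×0 = 0; y[5] = 3×0 = 0

[2, 5, 3, 3, 0, 0]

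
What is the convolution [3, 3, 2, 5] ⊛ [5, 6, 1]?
y[0] = 3×5 = 15; y[1] = 3×6 + 3×5 = 33; y[2] = 3×1 + 3×6 + 2×5 = 31; y[3] = 3×1 + 2×6 + 5×5 = 40; y[4] = 2×1 + 5×6 = 32; y[5] = 5×1 = 5

[15, 33, 31, 40, 32, 5]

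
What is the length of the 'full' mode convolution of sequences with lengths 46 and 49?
Linear/full convolution length: m + n - 1 = 46 + 49 - 1 = 94

94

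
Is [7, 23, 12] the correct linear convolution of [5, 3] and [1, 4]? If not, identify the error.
Recompute linear convolution of [5, 3] and [1, 4]: y[0] = 5×1 = 5; y[1] = 5×4 + 3×1 = 23; y[2] = 3×4 = 12 → [5, 23, 12]. Compare to given [7, 23, 12]: they differ at index 0: given 7, correct 5, so answer: No

No. Error at index 0: given 7, correct 5.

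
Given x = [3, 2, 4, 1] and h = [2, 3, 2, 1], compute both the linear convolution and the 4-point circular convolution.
Linear: y_lin[0] = 3×2 = 6; y_lin[1] = 3×3 + 2×2 = 13; y_lin[2] = 3×2 + 2×3 + 4×2 = 20; y_lin[3] = 3×1 + 2×2 + 4×3 + 1×2 = 21; y_lin[4] = 2×1 + 4×2 + 1×3 = 13; y_lin[5] = 4×1 + 1×2 = 6; y_lin[6] = 1×1 = 1 → [6, 13, 20, 21, 13, 6, 1]. Circular (length 4): y[0] = 3×2 + 2×1 + 4×2 + 1×3 = 19; y[1] = 3×3 + 2×2 + 4×1 + 1×2 = 19; y[2] = 3×2 + 2×3 + 4×2 + 1×1 = 21; y[3] = 3×1 + 2×2 + 4×3 + 1×2 = 21 → [19, 19, 21, 21]

Linear: [6, 13, 20, 21, 13, 6, 1], Circular: [19, 19, 21, 21]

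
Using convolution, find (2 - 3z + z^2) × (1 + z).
Ascending coefficients: a = [2, -3, 1], b = [1, 1]. c[0] = 2×1 = 2; c[1] = 2×1 + -3×1 = -1; c[2] = -3×1 + 1×1 = -2; c[3] = 1×1 = 1. Result coefficients: [2, -1, -2, 1] → 2 - z - 2z^2 + z^3

2 - z - 2z^2 + z^3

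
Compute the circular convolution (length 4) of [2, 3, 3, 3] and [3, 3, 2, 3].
Use y[k] = Σ_j s[j]·t[(k-j) mod 4]. y[0] = 2×3 + 3×3 + 3×2 + 3×3 = 30; y[1] = 2×3 + 3×3 + 3×3 + 3×2 = 30; y[2] = 2×2 + 3×3 + 3×3 + 3×3 = 31; y[3] = 2×3 + 3×2 + 3×3 + 3×3 = 30. Result: [30, 30, 31, 30]

[30, 30, 31, 30]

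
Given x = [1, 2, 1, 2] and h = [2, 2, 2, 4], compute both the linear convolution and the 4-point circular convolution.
Linear: y_lin[0] = 1×2 = 2; y_lin[1] = 1×2 + 2×2 = 6; y_lin[2] = 1×2 + 2×2 + 1×2 = 8; y_lin[3] = 1×4 + 2×2 + 1×2 + 2×2 = 14; y_lin[4] = 2×4 + 1×2 + 2×2 = 14; y_lin[5] = 1×4 + 2×2 = 8; y_lin[6] = 2×4 = 8 → [2, 6, 8, 14, 14, 8, 8]. Circular (length 4): y[0] = 1×2 + 2×4 + 1×2 + 2×2 = 16; y[1] = 1×2 + 2×2 + 1×4 + 2×2 = 14; y[2] = 1×2 + 2×2 + 1×2 + 2×4 = 16; y[3] = 1×4 + 2×2 + 1×2 + 2×2 = 14 → [16, 14, 16, 14]

Linear: [2, 6, 8, 14, 14, 8, 8], Circular: [16, 14, 16, 14]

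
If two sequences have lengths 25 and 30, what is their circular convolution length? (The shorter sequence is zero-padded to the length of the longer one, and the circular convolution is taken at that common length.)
Circular convolution (zero-padding the shorter input) has length max(m, n) = max(25, 30) = 30

30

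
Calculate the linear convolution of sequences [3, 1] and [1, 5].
y[0] = 3×1 = 3; y[1] = 3×5 + 1×1 = 16; y[2] = 1×5 = 5

[3, 16, 5]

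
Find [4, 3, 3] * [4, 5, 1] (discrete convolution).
y[0] = 4×4 = 16; y[1] = 4×5 + 3×4 = 32; y[2] = 4×1 + 3×5 + 3×4 = 31; y[3] = 3×1 + 3×5 = 18; y[4] = 3×1 = 3

[16, 32, 31, 18, 3]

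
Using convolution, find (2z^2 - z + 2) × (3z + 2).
Ascending coefficients: a = [2, -1, 2], b = [2, 3]. c[0] = 2×2 = 4; c[1] = 2×3 + -1×2 = 4; c[2] = -1×3 + 2×2 = 1; c[3] = 2×3 = 6. Result coefficients: [4, 4, 1, 6] → 6z^3 + z^2 + 4z + 4

6z^3 + z^2 + 4z + 4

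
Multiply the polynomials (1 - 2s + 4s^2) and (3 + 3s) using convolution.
Ascending coefficients: a = [1, -2, 4], b = [3, 3]. c[0] = 1×3 = 3; c[1] = 1×3 + -2×3 = -3; c[2] = -2×3 + 4×3 = 6; c[3] = 4×3 = 12. Result coefficients: [3, -3, 6, 12] → 3 - 3s + 6s^2 + 12s^3

3 - 3s + 6s^2 + 12s^3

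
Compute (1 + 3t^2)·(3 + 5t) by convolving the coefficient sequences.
Ascending coefficients: a = [1, 0, 3], b = [3, 5]. c[0] = 1×3 = 3; c[1] = 1×5 + 0×3 = 5; c[2] = 0×5 + 3×3 = 9; c[3] = 3×5 = 15. Result coefficients: [3, 5, 9, 15] → 3 + 5t + 9t^2 + 15t^3

3 + 5t + 9t^2 + 15t^3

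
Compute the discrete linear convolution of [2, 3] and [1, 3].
y[0] = 2×1 = 2; y[1] = 2×3 + 3×1 = 9; y[2] = 3×3 = 9

[2, 9, 9]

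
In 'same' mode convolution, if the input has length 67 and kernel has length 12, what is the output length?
'Same' mode returns an output with the same length as the input: 67

67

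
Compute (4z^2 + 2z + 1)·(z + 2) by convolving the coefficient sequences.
Ascending coefficients: a = [1, 2, 4], b = [2, 1]. c[0] = 1×2 = 2; c[1] = 1×1 + 2×2 = 5; c[2] = 2×1 + 4×2 = 10; c[3] = 4×1 = 4. Result coefficients: [2, 5, 10, 4] → 4z^3 + 10z^2 + 5z + 2

4z^3 + 10z^2 + 5z + 2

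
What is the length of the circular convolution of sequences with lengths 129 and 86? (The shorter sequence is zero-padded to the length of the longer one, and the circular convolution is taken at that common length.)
Circular convolution (zero-padding the shorter input) has length max(m, n) = max(129, 86) = 129

129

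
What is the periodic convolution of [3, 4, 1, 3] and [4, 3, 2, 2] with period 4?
Use y[k] = Σ_j x[j]·h[(k-j) mod 4]. y[0] = 3×4 + 4×2 + 1×2 + 3×3 = 31; y[1] = 3×3 + 4×4 + 1×2 + 3×2 = 33; y[2] = 3×2 + 4×3 + 1×4 + 3×2 = 28; y[3] = 3×2 + 4×2 + 1×3 + 3×4 = 29. Result: [31, 33, 28, 29]

[31, 33, 28, 29]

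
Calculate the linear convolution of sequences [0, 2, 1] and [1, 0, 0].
y[0] = 0×1 = 0; y[1] = 0×0 + 2×1 = 2; y[2] = 0×0 + 2×0 + 1×1 = 1; y[3] = 2×0 + 1×0 = 0; y[4] = 1×0 = 0

[0, 2, 1, 0, 0]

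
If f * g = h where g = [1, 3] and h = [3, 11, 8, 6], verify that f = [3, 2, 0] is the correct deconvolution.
Forward-compute [3, 2, 0] * [1, 3]: h[0] = 3×1 = 3; h[1] = 3×3 + 2×1 = 11; h[2] = 2×3 + 0×1 = 6; h[3] = 0×3 = 0 → [3, 11, 6, 0]. Does not match given h = [3, 11, 8, 6].

Not verified. [3, 2, 0] * [1, 3] = [3, 11, 6, 0], which differs from [3, 11, 8, 6] at index 2.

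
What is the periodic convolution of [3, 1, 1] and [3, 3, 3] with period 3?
Use y[k] = Σ_j s[j]·t[(k-j) mod 3]. y[0] = 3×3 + 1×3 + 1×3 = 15; y[1] = 3×3 + 1×3 + 1×3 = 15; y[2] = 3×3 + 1×3 + 1×3 = 15. Result: [15, 15, 15]

[15, 15, 15]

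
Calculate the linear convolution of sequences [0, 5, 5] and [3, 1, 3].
y[0] = 0×3 = 0; y[1] = 0×1 + 5×3 = 15; y[2] = 0×3 + 5×1 + 5×3 = 20; y[3] = 5×3 + 5×1 = 20; y[4] = 5×3 = 15

[0, 15, 20, 20, 15]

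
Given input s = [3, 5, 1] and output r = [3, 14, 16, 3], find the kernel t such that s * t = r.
Output length 4 = len(s) + len(t) - 1 ⇒ len(t) = 2. Solve t forward using t[k] = (r[k] - Σ_{i≥1} s[i]·t[k-i]) / s[0]: t[0] = r[0] / s[0] = 3 / 3 = 1; t[1] = (r[1] - 5×1) / s[0] = (14 - 5×1) / 3 = 3. So t = [1, 3]. Forward-check [3, 5, 1] * [1, 3]: r[0] = 3×1 = 3; r[1] = 3×3 + 5×1 = 14; r[2] = 5×3 + 1×1 = 16; r[3] = 1×3 = 3 → [3, 14, 16, 3] ✓

[1, 3]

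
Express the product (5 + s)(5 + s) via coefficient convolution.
Ascending coefficients: a = [5, 1], b = [5, 1]. c[0] = 5×5 = 25; c[1] = 5×1 + 1×5 = 10; c[2] = 1×1 = 1. Result coefficients: [25, 10, 1] → 25 + 10s + s^2

25 + 10s + s^2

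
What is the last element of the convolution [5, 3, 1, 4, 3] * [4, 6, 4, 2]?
Use y[k] = Σ_i a[i]·b[k-i] at k=7. y[7] = 3×2 = 6

6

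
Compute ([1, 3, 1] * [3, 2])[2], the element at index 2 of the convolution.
Use y[k] = Σ_i a[i]·b[k-i] at k=2. y[2] = 3×2 + 1×3 = 9

9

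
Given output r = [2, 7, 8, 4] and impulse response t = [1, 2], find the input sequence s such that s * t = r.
Deconvolve r=[2, 7, 8, 4] by t=[1, 2]. Since t[0]=1, solve forward: s[0] = r[0] / 1 = 2; s[1] = (r[1] - 2×2) / 1 = 3; s[2] = (r[2] - 3×2) / 1 = 2. So s = [2, 3, 2]. Check by forward convolution: r[0] = 2×1 = 2; r[1] = 2×2 + 3×1 = 7; r[2] = 3×2 + 2×1 = 8; r[3] = 2×2 = 4

[2, 3, 2]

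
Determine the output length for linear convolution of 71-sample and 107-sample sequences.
Linear/full convolution length: m + n - 1 = 71 + 107 - 1 = 177

177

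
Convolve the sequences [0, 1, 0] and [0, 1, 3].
y[0] = 0×0 = 0; y[1] = 0×1 + 1×0 = 0; y[2] = 0×3 + 1×1 + 0×0 = 1; y[3] = 1×3 + 0×1 = 3; y[4] = 0×3 = 0

[0, 0, 1, 3, 0]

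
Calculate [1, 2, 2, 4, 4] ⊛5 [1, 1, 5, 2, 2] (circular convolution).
Use y[k] = Σ_j s[j]·t[(k-j) mod 5]. y[0] = 1×1 + 2×2 + 2×2 + 4×5 + 4×1 = 33; y[1] = 1×1 + 2×1 + 2×2 + 4×2 + 4×5 = 35; y[2] = 1×5 + 2×1 + 2×1 + 4×2 + 4×2 = 25; y[3] = 1×2 + 2×5 + 2×1 + 4×1 + 4×2 = 26; y[4] = 1×2 + 2×2 + 2×5 + 4×1 + 4×1 = 24. Result: [33, 35, 25, 26, 24]

[33, 35, 25, 26, 24]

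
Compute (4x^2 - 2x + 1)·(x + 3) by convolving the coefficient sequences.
Ascending coefficients: a = [1, -2, 4], b = [3, 1]. c[0] = 1×3 = 3; c[1] = 1×1 + -2×3 = -5; c[2] = -2×1 + 4×3 = 10; c[3] = 4×1 = 4. Result coefficients: [3, -5, 10, 4] → 4x^3 + 10x^2 - 5x + 3

4x^3 + 10x^2 - 5x + 3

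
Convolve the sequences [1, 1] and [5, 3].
y[0] = 1×5 = 5; y[1] = 1×3 + 1×5 = 8; y[2] = 1×3 = 3

[5, 8, 3]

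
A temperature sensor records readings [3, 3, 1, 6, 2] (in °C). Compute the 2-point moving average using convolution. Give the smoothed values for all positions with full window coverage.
2-point moving average kernel = [1, 1]. Apply in 'valid' mode (full window coverage): avg[0] = (3 + 3) / 2 = 3.0; avg[1] = (3 + 1) / 2 = 2.0; avg[2] = (1 + 6) / 2 = 3.5; avg[3] = (6 + 2) / 2 = 4.0. Smoothed values: [3.0, 2.0, 3.5, 4.0]

[3.0, 2.0, 3.5, 4.0]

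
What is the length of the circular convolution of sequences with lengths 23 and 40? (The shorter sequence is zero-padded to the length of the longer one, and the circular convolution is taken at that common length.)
Circular convolution (zero-padding the shorter input) has length max(m, n) = max(23, 40) = 40

40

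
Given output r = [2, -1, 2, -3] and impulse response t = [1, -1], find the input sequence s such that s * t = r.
Deconvolve r=[2, -1, 2, -3] by t=[1, -1]. Since t[0]=1, solve forward: s[0] = r[0] / 1 = 2; s[1] = (r[1] - 2×-1) / 1 = 1; s[2] = (r[2] - 1×-1) / 1 = 3. So s = [2, 1, 3]. Check by forward convolution: r[0] = 2×1 = 2; r[1] = 2×-1 + 1×1 = -1; r[2] = 1×-1 + 3×1 = 2; r[3] = 3×-1 = -3

[2, 1, 3]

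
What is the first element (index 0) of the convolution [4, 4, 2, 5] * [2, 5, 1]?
Use y[k] = Σ_i a[i]·b[k-i] at k=0. y[0] = 4×2 = 8

8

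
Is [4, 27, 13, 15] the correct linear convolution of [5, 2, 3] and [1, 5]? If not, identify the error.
Recompute linear convolution of [5, 2, 3] and [1, 5]: y[0] = 5×1 = 5; y[1] = 5×5 + 2×1 = 27; y[2] = 2×5 + 3×1 = 13; y[3] = 3×5 = 15 → [5, 27, 13, 15]. Compare to given [4, 27, 13, 15]: they differ at index 0: given 4, correct 5, so answer: No

No. Error at index 0: given 4, correct 5.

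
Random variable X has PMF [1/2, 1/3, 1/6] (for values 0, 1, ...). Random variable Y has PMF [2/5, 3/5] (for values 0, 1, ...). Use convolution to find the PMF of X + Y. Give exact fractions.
P(X+Y=k) = Σ_i P(X=i)·P(Y=k-i) — a convolution of [1/2, 1/3, 1/6] and [2/5, 3/5]. P(X+Y=0) = (1/2)×(2/5) = 1/5; P(X+Y=1) = (1/2)×(3/5) + (1/3)×(2/5) = 3/10 + 2/15 = 13/30; P(X+Y=2) = (1/3)×(3/5) + (1/6)×(2/5) = 1/5 + 1/15 = 4/15; P(X+Y=3) = (1/6)×(3/5) = 1/10. PMF: [1/5, 13/30, 4/15, 1/10] (sums to 1 ✓)

[1/5, 13/30, 4/15, 1/10]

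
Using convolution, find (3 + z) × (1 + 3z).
Ascending coefficients: a = [3, 1], b = [1, 3]. c[0] = 3×1 = 3; c[1] = 3×3 + 1×1 = 10; c[2] = 1×3 = 3. Result coefficients: [3, 10, 3] → 3 + 10z + 3z^2

3 + 10z + 3z^2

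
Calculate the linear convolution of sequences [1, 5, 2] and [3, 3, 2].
y[0] = 1×3 = 3; y[1] = 1×3 + 5×3 = 18; y[2] = 1×2 + 5×3 + 2×3 = 23; y[3] = 5×2 + 2×3 = 16; y[4] = 2×2 = 4

[3, 18, 23, 16, 4]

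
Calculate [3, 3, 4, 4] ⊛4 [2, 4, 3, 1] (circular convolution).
Use y[k] = Σ_j s[j]·t[(k-j) mod 4]. y[0] = 3×2 + 3×1 + 4×3 + 4×4 = 37; y[1] = 3×4 + 3×2 + 4×1 + 4×3 = 34; y[2] = 3×3 + 3×4 + 4×2 + 4×1 = 33; y[3] = 3×1 + 3×3 + 4×4 + 4×2 = 36. Result: [37, 34, 33, 36]

[37, 34, 33, 36]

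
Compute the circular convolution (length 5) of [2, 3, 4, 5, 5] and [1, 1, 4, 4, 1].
Use y[k] = Σ_j x[j]·h[(k-j) mod 5]. y[0] = 2×1 + 3×1 + 4×4 + 5×4 + 5×1 = 46; y[1] = 2×1 + 3×1 + 4×1 + 5×4 + 5×4 = 49; y[2] = 2×4 + 3×1 + 4×1 + 5×1 + 5×4 = 40; y[3] = 2×4 + 3×4 + 4×1 + 5×1 + 5×1 = 34; y[4] = 2×1 + 3×4 + 4×4 + 5×1 + 5×1 = 40. Result: [46, 49, 40, 34, 40]

[46, 49, 40, 34, 40]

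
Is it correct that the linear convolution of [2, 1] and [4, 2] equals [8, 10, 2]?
Recompute linear convolution of [2, 1] and [4, 2]: y[0] = 2×4 = 8; y[1] = 2×2 + 1×4 = 8; y[2] = 1×2 = 2 → [8, 8, 2]. Compare to given [8, 10, 2]: they differ at index 1: given 10, correct 8, so answer: No

No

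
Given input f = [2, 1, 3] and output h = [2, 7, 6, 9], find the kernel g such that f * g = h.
Output length 4 = len(f) + len(g) - 1 ⇒ len(g) = 2. Solve g forward using g[k] = (h[k] - Σ_{i≥1} f[i]·g[k-i]) / f[0]: g[0] = h[0] / f[0] = 2 / 2 = 1; g[1] = (h[1] - 1×1) / f[0] = (7 - 1×1) / 2 = 3. So g = [1, 3]. Forward-check [2, 1, 3] * [1, 3]: h[0] = 2×1 = 2; h[1] = 2×3 + 1×1 = 7; h[2] = 1×3 + 3×1 = 6; h[3] = 3×3 = 9 → [2, 7, 6, 9] ✓

[1, 3]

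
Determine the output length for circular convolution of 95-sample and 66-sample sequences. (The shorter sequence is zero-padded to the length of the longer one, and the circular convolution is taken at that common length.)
Circular convolution (zero-padding the shorter input) has length max(m, n) = max(95, 66) = 95

95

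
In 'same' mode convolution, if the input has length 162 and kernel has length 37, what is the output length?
'Same' mode returns an output with the same length as the input: 162

162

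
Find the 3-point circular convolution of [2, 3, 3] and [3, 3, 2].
Use y[k] = Σ_j f[j]·g[(k-j) mod 3]. y[0] = 2×3 + 3×2 + 3×3 = 21; y[1] = 2×3 + 3×3 + 3×2 = 21; y[2] = 2×2 + 3×3 + 3×3 = 22. Result: [21, 21, 22]

[21, 21, 22]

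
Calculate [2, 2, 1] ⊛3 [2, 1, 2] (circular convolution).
Use y[k] = Σ_j a[j]·b[(k-j) mod 3]. y[0] = 2×2 + 2×2 + 1×1 = 9; y[1] = 2×1 + 2×2 + 1×2 = 8; y[2] = 2×2 + 2×1 + 1×2 = 8. Result: [9, 8, 8]

[9, 8, 8]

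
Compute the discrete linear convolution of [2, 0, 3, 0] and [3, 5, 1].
y[0] = 2×3 = 6; y[1] = 2×5 + 0×3 = 10; y[2] = 2×1 + 0×5 + 3×3 = 11; y[3] = 0×1 + 3×5 + 0×3 = 15; y[4] = 3×1 + 0×5 = 3; y[5] = 0×1 = 0

[6, 10, 11, 15, 3, 0]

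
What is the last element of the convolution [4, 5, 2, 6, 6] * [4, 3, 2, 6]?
Use y[k] = Σ_i a[i]·b[k-i] at k=7. y[7] = 6×6 = 36

36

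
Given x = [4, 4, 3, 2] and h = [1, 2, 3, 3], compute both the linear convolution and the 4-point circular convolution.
Linear: y_lin[0] = 4×1 = 4; y_lin[1] = 4×2 + 4×1 = 12; y_lin[2] = 4×3 + 4×2 + 3×1 = 23; y_lin[3] = 4×3 + 4×3 + 3×2 + 2×1 = 32; y_lin[4] = 4×3 + 3×3 + 2×2 = 25; y_lin[5] = 3×3 + 2×3 = 15; y_lin[6] = 2×3 = 6 → [4, 12, 23, 32, 25, 15, 6]. Circular (length 4): y[0] = 4×1 + 4×3 + 3×3 + 2×2 = 29; y[1] = 4×2 + 4×1 + 3×3 + 2×3 = 27; y[2] = 4×3 + 4×2 + 3×1 + 2×3 = 29; y[3] = 4×3 + 4×3 + 3×2 + 2×1 = 32 → [29, 27, 29, 32]

Linear: [4, 12, 23, 32, 25, 15, 6], Circular: [29, 27, 29, 32]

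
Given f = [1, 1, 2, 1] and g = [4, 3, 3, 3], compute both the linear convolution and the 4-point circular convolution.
Linear: y_lin[0] = 1×4 = 4; y_lin[1] = 1×3 + 1×4 = 7; y_lin[2] = 1×3 + 1×3 + 2×4 = 14; y_lin[3] = 1×3 + 1×3 + 2×3 + 1×4 = 16; y_lin[4] = 1×3 + 2×3 + 1×3 = 12; y_lin[5] = 2×3 + 1×3 = 9; y_lin[6] = 1×3 = 3 → [4, 7, 14, 16, 12, 9, 3]. Circular (length 4): y[0] = 1×4 + 1×3 + 2×3 + 1×3 = 16; y[1] = 1×3 + 1×4 + 2×3 + 1×3 = 16; y[2] = 1×3 + 1×3 + 2×4 + 1×3 = 17; y[3] = 1×3 + 1×3 + 2×3 + 1×4 = 16 → [16, 16, 17, 16]

Linear: [4, 7, 14, 16, 12, 9, 3], Circular: [16, 16, 17, 16]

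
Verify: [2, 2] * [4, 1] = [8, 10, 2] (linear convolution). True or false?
Recompute linear convolution of [2, 2] and [4, 1]: y[0] = 2×4 = 8; y[1] = 2×1 + 2×4 = 10; y[2] = 2×1 = 2 → [8, 10, 2]. Given [8, 10, 2] matches, so answer: Yes

Yes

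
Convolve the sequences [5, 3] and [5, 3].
y[0] = 5×5 = 25; y[1] = 5×3 + 3×5 = 30; y[2] = 3×3 = 9

[25, 30, 9]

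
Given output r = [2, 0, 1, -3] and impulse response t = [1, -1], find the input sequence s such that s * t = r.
Deconvolve r=[2, 0, 1, -3] by t=[1, -1]. Since t[0]=1, solve forward: s[0] = r[0] / 1 = 2; s[1] = (r[1] - 2×-1) / 1 = 2; s[2] = (r[2] - 2×-1) / 1 = 3. So s = [2, 2, 3]. Check by forward convolution: r[0] = 2×1 = 2; r[1] = 2×-1 + 2×1 = 0; r[2] = 2×-1 + 3×1 = 1; r[3] = 3×-1 = -3

[2, 2, 3]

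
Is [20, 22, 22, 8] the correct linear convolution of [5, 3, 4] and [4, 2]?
Recompute linear convolution of [5, 3, 4] and [4, 2]: y[0] = 5×4 = 20; y[1] = 5×2 + 3×4 = 22; y[2] = 3×2 + 4×4 = 22; y[3] = 4×2 = 8 → [20, 22, 22, 8]. Given [20, 22, 22, 8] matches, so answer: Yes

Yes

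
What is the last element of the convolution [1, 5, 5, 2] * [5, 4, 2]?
Use y[k] = Σ_i a[i]·b[k-i] at k=5. y[5] = 2×2 = 4

4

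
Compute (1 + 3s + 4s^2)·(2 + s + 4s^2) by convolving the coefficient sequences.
Ascending coefficients: a = [1, 3, 4], b = [2, 1, 4]. c[0] = 1×2 = 2; c[1] = 1×1 + 3×2 = 7; c[2] = 1×4 + 3×1 + 4×2 = 15; c[3] = 3×4 + 4×1 = 16; c[4] = 4×4 = 16. Result coefficients: [2, 7, 15, 16, 16] → 2 + 7s + 15s^2 + 16s^3 + 16s^4

2 + 7s + 15s^2 + 16s^3 + 16s^4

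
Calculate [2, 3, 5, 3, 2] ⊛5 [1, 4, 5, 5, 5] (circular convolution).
Use y[k] = Σ_j f[j]·g[(k-j) mod 5]. y[0] = 2×1 + 3×5 + 5×5 + 3×5 + 2×4 = 65; y[1] = 2×4 + 3×1 + 5×5 + 3×5 + 2×5 = 61; y[2] = 2×5 + 3×4 + 5×1 + 3×5 + 2×5 = 52; y[3] = 2×5 + 3×5 + 5×4 + 3×1 + 2×5 = 58; y[4] = 2×5 + 3×5 + 5×5 + 3×4 + 2×1 = 64. Result: [65, 61, 52, 58, 64]

[65, 61, 52, 58, 64]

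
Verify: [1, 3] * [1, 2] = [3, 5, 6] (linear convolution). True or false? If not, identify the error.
Recompute linear convolution of [1, 3] and [1, 2]: y[0] = 1×1 = 1; y[1] = 1×2 + 3×1 = 5; y[2] = 3×2 = 6 → [1, 5, 6]. Compare to given [3, 5, 6]: they differ at index 0: given 3, correct 1, so answer: No

No. Error at index 0: given 3, correct 1.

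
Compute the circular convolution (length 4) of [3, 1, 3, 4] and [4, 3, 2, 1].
Use y[k] = Σ_j f[j]·g[(k-j) mod 4]. y[0] = 3×4 + 1×1 + 3×2 + 4×3 = 31; y[1] = 3×3 + 1×4 + 3×1 + 4×2 = 24; y[2] = 3×2 + 1×3 + 3×4 + 4×1 = 25; y[3] = 3×1 + 1×2 + 3×3 + 4×4 = 30. Result: [31, 24, 25, 30]

[31, 24, 25, 30]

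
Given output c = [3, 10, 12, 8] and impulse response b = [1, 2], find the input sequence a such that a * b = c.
Deconvolve c=[3, 10, 12, 8] by b=[1, 2]. Since b[0]=1, solve forward: a[0] = c[0] / 1 = 3; a[1] = (c[1] - 3×2) / 1 = 4; a[2] = (c[2] - 4×2) / 1 = 4. So a = [3, 4, 4]. Check by forward convolution: c[0] = 3×1 = 3; c[1] = 3×2 + 4×1 = 10; c[2] = 4×2 + 4×1 = 12; c[3] = 4×2 = 8

[3, 4, 4]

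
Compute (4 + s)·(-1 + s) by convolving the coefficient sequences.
Ascending coefficients: a = [4, 1], b = [-1, 1]. c[0] = 4×-1 = -4; c[1] = 4×1 + 1×-1 = 3; c[2] = 1×1 = 1. Result coefficients: [-4, 3, 1] → -4 + 3s + s^2

-4 + 3s + s^2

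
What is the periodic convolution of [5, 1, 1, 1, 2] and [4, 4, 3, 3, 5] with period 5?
Use y[k] = Σ_j f[j]·g[(k-j) mod 5]. y[0] = 5×4 + 1×5 + 1×3 + 1×3 + 2×4 = 39; y[1] = 5×4 + 1×4 + 1×5 + 1×3 + 2×3 = 38; y[2] = 5×3 + 1×4 + 1×4 + 1×5 + 2×3 = 34; y[3] = 5×3 + 1×3 + 1×4 + 1×4 + 2×5 = 36; y[4] = 5×5 + 1×3 + 1×3 + 1×4 + 2×4 = 43. Result: [39, 38, 34, 36, 43]

[39, 38, 34, 36, 43]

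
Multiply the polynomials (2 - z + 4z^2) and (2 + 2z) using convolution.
Ascending coefficients: a = [2, -1, 4], b = [2, 2]. c[0] = 2×2 = 4; c[1] = 2×2 + -1×2 = 2; c[2] = -1×2 + 4×2 = 6; c[3] = 4×2 = 8. Result coefficients: [4, 2, 6, 8] → 4 + 2z + 6z^2 + 8z^3

4 + 2z + 6z^2 + 8z^3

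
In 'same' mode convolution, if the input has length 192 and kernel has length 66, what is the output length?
'Same' mode returns an output with the same length as the input: 192

192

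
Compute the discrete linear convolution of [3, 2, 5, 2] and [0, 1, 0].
y[0] = 3×0 = 0; y[1] = 3×1 + 2×0 = 3; y[2] = 3×0 + 2×1 + 5×0 = 2; y[3] = 2×0 + 5×1 + 2×0 = 5; y[4] = 5×0 + 2×1 = 2; y[5] = 2×0 = 0

[0, 3, 2, 5, 2, 0]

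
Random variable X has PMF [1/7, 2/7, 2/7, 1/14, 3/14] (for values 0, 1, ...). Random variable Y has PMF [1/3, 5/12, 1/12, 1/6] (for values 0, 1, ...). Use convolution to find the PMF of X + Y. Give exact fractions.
P(X+Y=k) = Σ_i P(X=i)·P(Y=k-i) — a convolution of [1/7, 2/7, 2/7, 1/14, 3/14] and [1/3, 5/12, 1/12, 1/6]. P(X+Y=0) = (1/7)×(1/3) = 1/21; P(X+Y=1) = (1/7)×(5/12) + (2/7)×(1/3) = 5/84 + 2/21 = 13/84; P(X+Y=2) = (1/7)×(1/12) + (2/7)×(5/12) + (2/7)×(1/3) = 1/84 + 5/42 + 2/21 = 19/84; P(X+Y=3) = (1/7)×(1/6) + (2/7)×(1/12) + (2/7)×(5/12) + (1/14)×(1/3) = 1/42 + 1/42 + 5/42 + 1/42 = 4/21; P(X+Y=4) = (2/7)×(1/6) + (2/7)×(1/12) + (1/14)×(5/12) + (3/14)×(1/3) = 1/21 + 1/42 + 5/168 + 1/14 = 29/168; P(X+Y=5) = (2/7)×(1/6) + (1/14)×(1/12) + (3/14)×(5/12) = 1/21 + 1/168 + 5/56 = 1/7; P(X+Y=6) = (1/14)×(1/6) + (3/14)×(1/12) = 1/84 + 1/56 = 5/168; P(X+Y=7) = (3/14)×(1/6) = 1/28. PMF: [1/21, 13/84, 19/84, 4/21, 29/168, 1/7, 5/168, 1/28] (sums to 1 ✓)

[1/21, 13/84, 19/84, 4/21, 29/168, 1/7, 5/168, 1/28]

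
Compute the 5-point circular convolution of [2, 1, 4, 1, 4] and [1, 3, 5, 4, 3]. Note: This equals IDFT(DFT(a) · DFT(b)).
Either evaluate y[k] = Σ_j a[j]·b[(k-j) mod 5] directly, or use IDFT(DFT(a) · DFT(b)). y[0] = 2×1 + 1×3 + 4×4 + 1×5 + 4×3 = 38; y[1] = 2×3 + 1×1 + 4×3 + 1×4 + 4×5 = 43; y[2] = 2×5 + 1×3 + 4×1 + 1×3 + 4×4 = 36; y[3] = 2×4 + 1×5 + 4×3 + 1×1 + 4×3 = 38; y[4] = 2×3 + 1×4 + 4×5 + 1×3 + 4×1 = 37. Result: [38, 43, 36, 38, 37]

[38, 43, 36, 38, 37]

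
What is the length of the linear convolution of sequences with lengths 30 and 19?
Linear/full convolution length: m + n - 1 = 30 + 19 - 1 = 48

48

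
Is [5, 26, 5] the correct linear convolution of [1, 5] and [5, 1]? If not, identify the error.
Recompute linear convolution of [1, 5] and [5, 1]: y[0] = 1×5 = 5; y[1] = 1×1 + 5×5 = 26; y[2] = 5×1 = 5 → [5, 26, 5]. Given [5, 26, 5] matches, so answer: Yes

Yes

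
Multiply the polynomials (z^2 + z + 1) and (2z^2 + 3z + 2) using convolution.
Ascending coefficients: a = [1, 1, 1], b = [2, 3, 2]. c[0] = 1×2 = 2; c[1] = 1×3 + 1×2 = 5; c[2] = 1×2 + 1×3 + 1×2 = 7; c[3] = 1×2 + 1×3 = 5; c[4] = 1×2 = 2. Result coefficients: [2, 5, 7, 5, 2] → 2z^4 + 5z^3 + 7z^2 + 5z + 2

2z^4 + 5z^3 + 7z^2 + 5z + 2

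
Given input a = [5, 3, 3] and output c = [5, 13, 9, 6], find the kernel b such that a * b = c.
Output length 4 = len(a) + len(b) - 1 ⇒ len(b) = 2. Solve b forward using b[k] = (c[k] - Σ_{i≥1} a[i]·b[k-i]) / a[0]: b[0] = c[0] / a[0] = 5 / 5 = 1; b[1] = (c[1] - 3×1) / a[0] = (13 - 3×1) / 5 = 2. So b = [1, 2]. Forward-check [5, 3, 3] * [1, 2]: c[0] = 5×1 = 5; c[1] = 5×2 + 3×1 = 13; c[2] = 3×2 + 3×1 = 9; c[3] = 3×2 = 6 → [5, 13, 9, 6] ✓

[1, 2]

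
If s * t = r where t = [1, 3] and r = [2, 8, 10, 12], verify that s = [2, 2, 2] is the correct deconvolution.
Forward-compute [2, 2, 2] * [1, 3]: r[0] = 2×1 = 2; r[1] = 2×3 + 2×1 = 8; r[2] = 2×3 + 2×1 = 8; r[3] = 2×3 = 6 → [2, 8, 8, 6]. Does not match given r = [2, 8, 10, 12].

Not verified. [2, 2, 2] * [1, 3] = [2, 8, 8, 6], which differs from [2, 8, 10, 12] at index 2.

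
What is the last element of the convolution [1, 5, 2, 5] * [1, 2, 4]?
Use y[k] = Σ_i a[i]·b[k-i] at k=5. y[5] = 5×4 = 20

20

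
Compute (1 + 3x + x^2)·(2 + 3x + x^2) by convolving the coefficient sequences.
Ascending coefficients: a = [1, 3, 1], b = [2, 3, 1]. c[0] = 1×2 = 2; c[1] = 1×3 + 3×2 = 9; c[2] = 1×1 + 3×3 + 1×2 = 12; c[3] = 3×1 + 1×3 = 6; c[4] = 1×1 = 1. Result coefficients: [2, 9, 12, 6, 1] → 2 + 9x + 12x^2 + 6x^3 + x^4

2 + 9x + 12x^2 + 6x^3 + x^4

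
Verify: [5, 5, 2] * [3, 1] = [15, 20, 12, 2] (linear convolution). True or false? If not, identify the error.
Recompute linear convolution of [5, 5, 2] and [3, 1]: y[0] = 5×3 = 15; y[1] = 5×1 + 5×3 = 20; y[2] = 5×1 + 2×3 = 11; y[3] = 2×1 = 2 → [15, 20, 11, 2]. Compare to given [15, 20, 12, 2]: they differ at index 2: given 12, correct 11, so answer: No

No. Error at index 2: given 12, correct 11.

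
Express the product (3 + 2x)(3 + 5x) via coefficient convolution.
Ascending coefficients: a = [3, 2], b = [3, 5]. c[0] = 3×3 = 9; c[1] = 3×5 + 2×3 = 21; c[2] = 2×5 = 10. Result coefficients: [9, 21, 10] → 9 + 21x + 10x^2

9 + 21x + 10x^2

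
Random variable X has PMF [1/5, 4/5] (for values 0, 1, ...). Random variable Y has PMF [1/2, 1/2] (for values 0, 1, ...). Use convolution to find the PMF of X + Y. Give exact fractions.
P(X+Y=k) = Σ_i P(X=i)·P(Y=k-i) — a convolution of [1/5, 4/5] and [1/2, 1/2]. P(X+Y=0) = (1/5)×(1/2) = 1/10; P(X+Y=1) = (1/5)×(1/2) + (4/5)×(1/2) = 1/10 + 2/5 = 1/2; P(X+Y=2) = (4/5)×(1/2) = 2/5. PMF: [1/10, 1/2, 2/5] (sums to 1 ✓)

[1/10, 1/2, 2/5]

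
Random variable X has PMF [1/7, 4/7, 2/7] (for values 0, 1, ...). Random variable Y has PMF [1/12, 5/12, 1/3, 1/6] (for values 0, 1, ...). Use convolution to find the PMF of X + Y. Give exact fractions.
P(X+Y=k) = Σ_i P(X=i)·P(Y=k-i) — a convolution of [1/7, 4/7, 2/7] and [1/12, 5/12, 1/3, 1/6]. P(X+Y=0) = (1/7)×(1/12) = 1/84; P(X+Y=1) = (1/7)×(5/12) + (4/7)×(1/12) = 5/84 + 1/21 = 3/28; P(X+Y=2) = (1/7)×(1/3) + (4/7)×(5/12) + (2/7)×(1/12) = 1/21 + 5/21 + 1/42 = 13/42; P(X+Y=3) = (1/7)×(1/6) + (4/7)×(1/3) + (2/7)×(5/12) = 1/42 + 4/21 + 5/42 = 1/3; P(X+Y=4) = (4/7)×(1/6) + (2/7)×(1/3) = 2/21 + 2/21 = 4/21; P(X+Y=5) = (2/7)×(1/6) = 1/21. PMF: [1/84, 3/28, 13/42, 1/3, 4/21, 1/21] (sums to 1 ✓)

[1/84, 3/28, 13/42, 1/3, 4/21, 1/21]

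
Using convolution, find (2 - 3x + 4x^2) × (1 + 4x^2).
Ascending coefficients: a = [2, -3, 4], b = [1, 0, 4]. c[0] = 2×1 = 2; c[1] = 2×0 + -3×1 = -3; c[2] = 2×4 + -3×0 + 4×1 = 12; c[3] = -3×4 + 4×0 = -12; c[4] = 4×4 = 16. Result coefficients: [2, -3, 12, -12, 16] → 2 - 3x + 12x^2 - 12x^3 + 16x^4

2 - 3x + 12x^2 - 12x^3 + 16x^4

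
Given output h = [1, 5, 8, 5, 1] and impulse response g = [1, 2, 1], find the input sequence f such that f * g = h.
Deconvolve h=[1, 5, 8, 5, 1] by g=[1, 2, 1]. Since g[0]=1, solve forward: f[0] = h[0] / 1 = 1; f[1] = (h[1] - 1×2) / 1 = 3; f[2] = (h[2] - 3×2 - 1×1) / 1 = 1. So f = [1, 3, 1]. Check by forward convolution: h[0] = 1×1 = 1; h[1] = 1×2 + 3×1 = 5; h[2] = 1×1 + 3×2 + 1×1 = 8; h[3] = 3×1 + 1×2 = 5; h[4] = 1×1 = 1

[1, 3, 1]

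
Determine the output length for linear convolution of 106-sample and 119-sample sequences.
Linear/full convolution length: m + n - 1 = 106 + 119 - 1 = 224

224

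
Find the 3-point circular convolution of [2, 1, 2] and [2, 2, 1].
Use y[k] = Σ_j u[j]·v[(k-j) mod 3]. y[0] = 2×2 + 1×1 + 2×2 = 9; y[1] = 2×2 + 1×2 + 2×1 = 8; y[2] = 2×1 + 1×2 + 2×2 = 8. Result: [9, 8, 8]

[9, 8, 8]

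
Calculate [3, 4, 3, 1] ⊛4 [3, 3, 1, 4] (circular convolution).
Use y[k] = Σ_j x[j]·h[(k-j) mod 4]. y[0] = 3×3 + 4×4 + 3×1 + 1×3 = 31; y[1] = 3×3 + 4×3 + 3×4 + 1×1 = 34; y[2] = 3×1 + 4×3 + 3×3 + 1×4 = 28; y[3] = 3×4 + 4×1 + 3×3 + 1×3 = 28. Result: [31, 34, 28, 28]

[31, 34, 28, 28]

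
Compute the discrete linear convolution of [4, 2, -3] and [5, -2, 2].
y[0] = 4×5 = 20; y[1] = 4×-2 + 2×5 = 2; y[2] = 4×2 + 2×-2 + -3×5 = -11; y[3] = 2×2 + -3×-2 = 10; y[4] = -3×2 = -6

[20, 2, -11, 10, -6]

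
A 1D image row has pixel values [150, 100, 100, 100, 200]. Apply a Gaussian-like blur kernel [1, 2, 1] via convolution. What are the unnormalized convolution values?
Convolve image row [150, 100, 100, 100, 200] with kernel [1, 2, 1]: y[0] = 150×1 = 150; y[1] = 150×2 + 100×1 = 400; y[2] = 150×1 + 100×2 + 100×1 = 450; y[3] = 100×1 + 100×2 + 100×1 = 400; y[4] = 100×1 + 100×2 + 200×1 = 500; y[5] = 100×1 + 200×2 = 500; y[6] = 200×1 = 200 → [150, 400, 450, 400, 500, 500, 200]. Normalization factor = sum(kernel) = 4.

[150, 400, 450, 400, 500, 500, 200]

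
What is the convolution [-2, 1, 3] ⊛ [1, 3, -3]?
y[0] = -2×1 = -2; y[1] = -2×3 + 1×1 = -5; y[2] = -2×-3 + 1×3 + 3×1 = 12; y[3] = 1×-3 + 3×3 = 6; y[4] = 3×-3 = -9

[-2, -5, 12, 6, -9]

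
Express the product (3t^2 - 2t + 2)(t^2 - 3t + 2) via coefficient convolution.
Ascending coefficients: a = [2, -2, 3], b = [2, -3, 1]. c[0] = 2×2 = 4; c[1] = 2×-3 + -2×2 = -10; c[2] = 2×1 + -2×-3 + 3×2 = 14; c[3] = -2×1 + 3×-3 = -11; c[4] = 3×1 = 3. Result coefficients: [4, -10, 14, -11, 3] → 3t^4 - 11t^3 + 14t^2 - 10t + 4

3t^4 - 11t^3 + 14t^2 - 10t + 4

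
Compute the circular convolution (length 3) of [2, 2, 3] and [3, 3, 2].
Use y[k] = Σ_j s[j]·t[(k-j) mod 3]. y[0] = 2×3 + 2×2 + 3×3 = 19; y[1] = 2×3 + 2×3 + 3×2 = 18; y[2] = 2×2 + 2×3 + 3×3 = 19. Result: [19, 18, 19]

[19, 18, 19]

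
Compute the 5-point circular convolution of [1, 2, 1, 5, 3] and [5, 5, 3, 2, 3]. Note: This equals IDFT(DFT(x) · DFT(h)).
Either evaluate y[k] = Σ_j x[j]·h[(k-j) mod 5] directly, or use IDFT(DFT(x) · DFT(h)). y[0] = 1×5 + 2×3 + 1×2 + 5×3 + 3×5 = 43; y[1] = 1×5 + 2×5 + 1×3 + 5×2 + 3×3 = 37; y[2] = 1×3 + 2×5 + 1×5 + 5×3 + 3×2 = 39; y[3] = 1×2 + 2×3 + 1×5 + 5×5 + 3×3 = 47; y[4] = 1×3 + 2×2 + 1×3 + 5×5 + 3×5 = 50. Result: [43, 37, 39, 47, 50]

[43, 37, 39, 47, 50]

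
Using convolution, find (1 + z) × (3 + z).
Ascending coefficients: a = [1, 1], b = [3, 1]. c[0] = 1×3 = 3; c[1] = 1×1 + 1×3 = 4; c[2] = 1×1 = 1. Result coefficients: [3, 4, 1] → 3 + 4z + z^2

3 + 4z + z^2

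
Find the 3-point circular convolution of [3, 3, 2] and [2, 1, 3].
Use y[k] = Σ_j f[j]·g[(k-j) mod 3]. y[0] = 3×2 + 3×3 + 2×1 = 17; y[1] = 3×1 + 3×2 + 2×3 = 15; y[2] = 3×3 + 3×1 + 2×2 = 16. Result: [17, 15, 16]

[17, 15, 16]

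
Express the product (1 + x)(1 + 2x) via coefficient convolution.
Ascending coefficients: a = [1, 1], b = [1, 2]. c[0] = 1×1 = 1; c[1] = 1×2 + 1×1 = 3; c[2] = 1×2 = 2. Result coefficients: [1, 3, 2] → 1 + 3x + 2x^2

1 + 3x + 2x^2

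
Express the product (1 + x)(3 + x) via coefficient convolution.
Ascending coefficients: a = [1, 1], b = [3, 1]. c[0] = 1×3 = 3; c[1] = 1×1 + 1×3 = 4; c[2] = 1×1 = 1. Result coefficients: [3, 4, 1] → 3 + 4x + x^2

3 + 4x + x^2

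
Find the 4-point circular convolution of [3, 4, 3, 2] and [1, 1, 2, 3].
Use y[k] = Σ_j f[j]·g[(k-j) mod 4]. y[0] = 3×1 + 4×3 + 3×2 + 2×1 = 23; y[1] = 3×1 + 4×1 + 3×3 + 2×2 = 20; y[2] = 3×2 + 4×1 + 3×1 + 2×3 = 19; y[3] = 3×3 + 4×2 + 3×1 + 2×1 = 22. Result: [23, 20, 19, 22]

[23, 20, 19, 22]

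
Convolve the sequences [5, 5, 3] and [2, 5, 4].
y[0] = 5×2 = 10; y[1] = 5×5 + 5×2 = 35; y[2] = 5×4 + 5×5 + 3×2 = 51; y[3] = 5×4 + 3×5 = 35; y[4] = 3×4 = 12

[10, 35, 51, 35, 12]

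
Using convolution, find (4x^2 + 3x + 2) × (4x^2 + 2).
Ascending coefficients: a = [2, 3, 4], b = [2, 0, 4]. c[0] = 2×2 = 4; c[1] = 2×0 + 3×2 = 6; c[2] = 2×4 + 3×0 + 4×2 = 16; c[3] = 3×4 + 4×0 = 12; c[4] = 4×4 = 16. Result coefficients: [4, 6, 16, 12, 16] → 16x^4 + 12x^3 + 16x^2 + 6x + 4

16x^4 + 12x^3 + 16x^2 + 6x + 4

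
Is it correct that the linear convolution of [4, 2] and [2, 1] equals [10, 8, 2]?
Recompute linear convolution of [4, 2] and [2, 1]: y[0] = 4×2 = 8; y[1] = 4×1 + 2×2 = 8; y[2] = 2×1 = 2 → [8, 8, 2]. Compare to given [10, 8, 2]: they differ at index 0: given 10, correct 8, so answer: No

No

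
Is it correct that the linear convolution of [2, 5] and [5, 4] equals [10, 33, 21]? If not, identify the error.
Recompute linear convolution of [2, 5] and [5, 4]: y[0] = 2×5 = 10; y[1] = 2×4 + 5×5 = 33; y[2] = 5×4 = 20 → [10, 33, 20]. Compare to given [10, 33, 21]: they differ at index 2: given 21, correct 20, so answer: No

No. Error at index 2: given 21, correct 20.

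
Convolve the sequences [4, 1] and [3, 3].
y[0] = 4×3 = 12; y[1] = 4×3 + 1×3 = 15; y[2] = 1×3 = 3

[12, 15, 3]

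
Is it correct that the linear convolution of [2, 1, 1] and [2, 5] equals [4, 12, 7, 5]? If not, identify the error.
Recompute linear convolution of [2, 1, 1] and [2, 5]: y[0] = 2×2 = 4; y[1] = 2×5 + 1×2 = 12; y[2] = 1×5 + 1×2 = 7; y[3] = 1×5 = 5 → [4, 12, 7, 5]. Given [4, 12, 7, 5] matches, so answer: Yes

Yes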